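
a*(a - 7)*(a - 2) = a^3 - 9*a^2 + 14*a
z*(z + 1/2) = z^2 + z/2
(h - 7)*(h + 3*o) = h^2 + 3*h*o - 7*h - 21*o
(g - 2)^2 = g^2 - 4*g + 4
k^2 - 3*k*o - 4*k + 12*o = (k - 4)*(k - 3*o)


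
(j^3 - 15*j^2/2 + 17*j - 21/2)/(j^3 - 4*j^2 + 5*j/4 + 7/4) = 2*(j - 3)/(2*j + 1)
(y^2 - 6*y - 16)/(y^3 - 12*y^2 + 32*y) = (y + 2)/(y*(y - 4))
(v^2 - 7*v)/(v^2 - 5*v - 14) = v/(v + 2)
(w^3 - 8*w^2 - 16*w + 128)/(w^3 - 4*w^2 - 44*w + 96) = (w^2 - 16)/(w^2 + 4*w - 12)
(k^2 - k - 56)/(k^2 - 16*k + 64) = (k + 7)/(k - 8)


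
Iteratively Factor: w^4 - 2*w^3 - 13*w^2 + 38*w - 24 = (w + 4)*(w^3 - 6*w^2 + 11*w - 6) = (w - 2)*(w + 4)*(w^2 - 4*w + 3) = (w - 3)*(w - 2)*(w + 4)*(w - 1)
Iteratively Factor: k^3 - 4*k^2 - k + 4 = (k - 4)*(k^2 - 1) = (k - 4)*(k + 1)*(k - 1)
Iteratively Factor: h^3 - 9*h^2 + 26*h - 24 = (h - 4)*(h^2 - 5*h + 6) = (h - 4)*(h - 2)*(h - 3)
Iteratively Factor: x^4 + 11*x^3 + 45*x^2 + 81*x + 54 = (x + 3)*(x^3 + 8*x^2 + 21*x + 18) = (x + 3)^2*(x^2 + 5*x + 6) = (x + 2)*(x + 3)^2*(x + 3)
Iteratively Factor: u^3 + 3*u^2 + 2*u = (u)*(u^2 + 3*u + 2) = u*(u + 2)*(u + 1)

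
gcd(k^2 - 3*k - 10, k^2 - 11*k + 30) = k - 5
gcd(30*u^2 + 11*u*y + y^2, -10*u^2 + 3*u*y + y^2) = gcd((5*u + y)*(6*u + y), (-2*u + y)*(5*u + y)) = 5*u + y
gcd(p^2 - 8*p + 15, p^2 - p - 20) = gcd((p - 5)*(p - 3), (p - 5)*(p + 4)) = p - 5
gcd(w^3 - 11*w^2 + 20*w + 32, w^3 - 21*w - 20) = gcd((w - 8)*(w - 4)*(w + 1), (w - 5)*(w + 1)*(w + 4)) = w + 1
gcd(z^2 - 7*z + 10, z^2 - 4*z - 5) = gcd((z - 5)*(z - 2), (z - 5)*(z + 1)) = z - 5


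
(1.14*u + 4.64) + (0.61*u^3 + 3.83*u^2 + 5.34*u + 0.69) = 0.61*u^3 + 3.83*u^2 + 6.48*u + 5.33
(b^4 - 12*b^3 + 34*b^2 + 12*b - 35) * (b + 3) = b^5 - 9*b^4 - 2*b^3 + 114*b^2 + b - 105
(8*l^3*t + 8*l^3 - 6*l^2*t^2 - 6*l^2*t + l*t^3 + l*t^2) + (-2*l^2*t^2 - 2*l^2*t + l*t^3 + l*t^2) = 8*l^3*t + 8*l^3 - 8*l^2*t^2 - 8*l^2*t + 2*l*t^3 + 2*l*t^2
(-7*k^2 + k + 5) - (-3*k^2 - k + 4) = -4*k^2 + 2*k + 1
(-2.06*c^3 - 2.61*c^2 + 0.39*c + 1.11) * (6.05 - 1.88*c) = 3.8728*c^4 - 7.5562*c^3 - 16.5237*c^2 + 0.2727*c + 6.7155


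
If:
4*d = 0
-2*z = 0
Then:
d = 0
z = 0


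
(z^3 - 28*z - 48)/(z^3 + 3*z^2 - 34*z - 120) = (z + 2)/(z + 5)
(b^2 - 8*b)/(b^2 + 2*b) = (b - 8)/(b + 2)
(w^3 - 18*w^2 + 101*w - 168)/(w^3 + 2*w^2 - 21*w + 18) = (w^2 - 15*w + 56)/(w^2 + 5*w - 6)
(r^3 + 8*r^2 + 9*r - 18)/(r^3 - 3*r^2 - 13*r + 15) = (r + 6)/(r - 5)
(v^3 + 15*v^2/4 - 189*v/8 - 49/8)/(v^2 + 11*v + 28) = (8*v^2 - 26*v - 7)/(8*(v + 4))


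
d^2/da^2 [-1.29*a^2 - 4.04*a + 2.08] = -2.58000000000000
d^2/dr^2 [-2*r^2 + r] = -4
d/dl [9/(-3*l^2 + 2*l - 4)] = 18*(3*l - 1)/(3*l^2 - 2*l + 4)^2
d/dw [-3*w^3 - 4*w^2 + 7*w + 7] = -9*w^2 - 8*w + 7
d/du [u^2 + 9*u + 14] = 2*u + 9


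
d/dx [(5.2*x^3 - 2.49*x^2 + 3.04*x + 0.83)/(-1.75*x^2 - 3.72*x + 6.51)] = (-9.1*x^4 - 38.688*x^3 + 116.1388*x^2 - 29.5148*x + 22.878)/(3.0625*x^4 + 13.02*x^3 - 8.9466*x^2 - 48.4344*x + 42.3801)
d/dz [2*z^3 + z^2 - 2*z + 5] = 6*z^2 + 2*z - 2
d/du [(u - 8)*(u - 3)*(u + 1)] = 3*u^2 - 20*u + 13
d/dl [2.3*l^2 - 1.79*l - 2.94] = 4.6*l - 1.79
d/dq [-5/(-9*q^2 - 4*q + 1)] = 10*(-9*q - 2)/(9*q^2 + 4*q - 1)^2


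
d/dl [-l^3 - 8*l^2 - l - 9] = -3*l^2 - 16*l - 1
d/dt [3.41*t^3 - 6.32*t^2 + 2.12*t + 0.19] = 10.23*t^2 - 12.64*t + 2.12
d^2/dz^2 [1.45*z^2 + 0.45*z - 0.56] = 2.90000000000000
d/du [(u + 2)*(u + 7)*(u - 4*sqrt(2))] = 3*u^2 - 8*sqrt(2)*u + 18*u - 36*sqrt(2) + 14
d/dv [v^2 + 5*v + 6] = 2*v + 5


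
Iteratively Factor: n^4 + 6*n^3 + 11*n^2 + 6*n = (n + 1)*(n^3 + 5*n^2 + 6*n) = (n + 1)*(n + 2)*(n^2 + 3*n) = n*(n + 1)*(n + 2)*(n + 3)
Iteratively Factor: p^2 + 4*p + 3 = (p + 1)*(p + 3)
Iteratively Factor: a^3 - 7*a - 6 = (a - 3)*(a^2 + 3*a + 2) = (a - 3)*(a + 1)*(a + 2)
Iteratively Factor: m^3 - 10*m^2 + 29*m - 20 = (m - 1)*(m^2 - 9*m + 20) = (m - 4)*(m - 1)*(m - 5)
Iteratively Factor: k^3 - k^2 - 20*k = (k)*(k^2 - k - 20) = k*(k - 5)*(k + 4)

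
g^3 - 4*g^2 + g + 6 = (g - 3)*(g - 2)*(g + 1)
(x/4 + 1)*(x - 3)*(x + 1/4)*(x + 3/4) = x^4/4 + x^3/2 - 173*x^2/64 - 189*x/64 - 9/16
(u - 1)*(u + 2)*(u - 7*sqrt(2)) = u^3 - 7*sqrt(2)*u^2 + u^2 - 7*sqrt(2)*u - 2*u + 14*sqrt(2)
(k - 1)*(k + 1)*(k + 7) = k^3 + 7*k^2 - k - 7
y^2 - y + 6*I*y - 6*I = (y - 1)*(y + 6*I)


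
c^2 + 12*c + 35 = (c + 5)*(c + 7)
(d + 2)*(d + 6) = d^2 + 8*d + 12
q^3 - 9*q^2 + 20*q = q*(q - 5)*(q - 4)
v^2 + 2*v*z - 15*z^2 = (v - 3*z)*(v + 5*z)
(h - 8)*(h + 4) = h^2 - 4*h - 32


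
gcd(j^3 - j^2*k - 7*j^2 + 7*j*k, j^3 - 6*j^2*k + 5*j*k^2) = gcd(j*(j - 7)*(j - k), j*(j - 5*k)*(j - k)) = j^2 - j*k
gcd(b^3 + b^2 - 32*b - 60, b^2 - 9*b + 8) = 1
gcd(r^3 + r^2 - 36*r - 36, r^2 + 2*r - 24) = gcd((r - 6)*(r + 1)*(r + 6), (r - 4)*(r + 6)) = r + 6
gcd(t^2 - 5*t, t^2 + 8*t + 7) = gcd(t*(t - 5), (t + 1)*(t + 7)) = 1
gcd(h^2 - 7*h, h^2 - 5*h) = h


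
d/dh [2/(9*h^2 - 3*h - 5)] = 6*(1 - 6*h)/(-9*h^2 + 3*h + 5)^2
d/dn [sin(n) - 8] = cos(n)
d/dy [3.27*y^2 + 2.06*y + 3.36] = 6.54*y + 2.06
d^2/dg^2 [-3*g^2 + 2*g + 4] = -6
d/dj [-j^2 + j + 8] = 1 - 2*j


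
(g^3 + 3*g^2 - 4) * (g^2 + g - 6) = g^5 + 4*g^4 - 3*g^3 - 22*g^2 - 4*g + 24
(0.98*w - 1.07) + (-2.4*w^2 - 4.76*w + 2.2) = -2.4*w^2 - 3.78*w + 1.13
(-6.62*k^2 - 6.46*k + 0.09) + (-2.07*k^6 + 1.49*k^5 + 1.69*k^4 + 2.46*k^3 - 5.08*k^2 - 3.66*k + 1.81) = -2.07*k^6 + 1.49*k^5 + 1.69*k^4 + 2.46*k^3 - 11.7*k^2 - 10.12*k + 1.9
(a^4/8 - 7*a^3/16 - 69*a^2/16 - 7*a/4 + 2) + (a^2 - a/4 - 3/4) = a^4/8 - 7*a^3/16 - 53*a^2/16 - 2*a + 5/4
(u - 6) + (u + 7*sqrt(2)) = 2*u - 6 + 7*sqrt(2)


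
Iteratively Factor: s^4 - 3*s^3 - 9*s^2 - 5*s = (s + 1)*(s^3 - 4*s^2 - 5*s) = (s + 1)^2*(s^2 - 5*s) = s*(s + 1)^2*(s - 5)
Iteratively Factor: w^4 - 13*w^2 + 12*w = (w + 4)*(w^3 - 4*w^2 + 3*w) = w*(w + 4)*(w^2 - 4*w + 3) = w*(w - 1)*(w + 4)*(w - 3)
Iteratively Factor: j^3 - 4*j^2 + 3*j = (j - 1)*(j^2 - 3*j) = (j - 3)*(j - 1)*(j)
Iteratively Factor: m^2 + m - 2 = (m + 2)*(m - 1)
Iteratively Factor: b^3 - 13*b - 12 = (b - 4)*(b^2 + 4*b + 3) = (b - 4)*(b + 1)*(b + 3)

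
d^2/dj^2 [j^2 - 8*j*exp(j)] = -8*j*exp(j) - 16*exp(j) + 2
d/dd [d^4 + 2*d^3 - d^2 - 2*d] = 4*d^3 + 6*d^2 - 2*d - 2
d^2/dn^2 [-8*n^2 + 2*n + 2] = -16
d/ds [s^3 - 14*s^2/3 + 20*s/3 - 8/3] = 3*s^2 - 28*s/3 + 20/3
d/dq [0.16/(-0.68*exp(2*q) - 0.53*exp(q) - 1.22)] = (0.2176*exp(q) + 0.0848)*exp(q)/(0.68*exp(2*q) + 0.53*exp(q) + 1.22)^2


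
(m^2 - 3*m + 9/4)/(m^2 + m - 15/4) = (2*m - 3)/(2*m + 5)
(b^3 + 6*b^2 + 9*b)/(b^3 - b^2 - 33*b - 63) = b/(b - 7)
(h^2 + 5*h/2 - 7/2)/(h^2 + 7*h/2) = (h - 1)/h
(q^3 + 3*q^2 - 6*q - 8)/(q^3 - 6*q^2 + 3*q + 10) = (q + 4)/(q - 5)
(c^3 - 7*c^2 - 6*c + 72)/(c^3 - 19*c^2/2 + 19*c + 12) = 2*(c + 3)/(2*c + 1)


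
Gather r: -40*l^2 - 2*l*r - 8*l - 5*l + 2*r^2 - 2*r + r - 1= -40*l^2 - 13*l + 2*r^2 + r*(-2*l - 1) - 1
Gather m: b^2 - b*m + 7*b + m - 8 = b^2 + 7*b + m*(1 - b) - 8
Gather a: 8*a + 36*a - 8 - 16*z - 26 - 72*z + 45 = 44*a - 88*z + 11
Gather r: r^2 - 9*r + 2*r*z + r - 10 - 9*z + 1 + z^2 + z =r^2 + r*(2*z - 8) + z^2 - 8*z - 9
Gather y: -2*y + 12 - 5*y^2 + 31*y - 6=-5*y^2 + 29*y + 6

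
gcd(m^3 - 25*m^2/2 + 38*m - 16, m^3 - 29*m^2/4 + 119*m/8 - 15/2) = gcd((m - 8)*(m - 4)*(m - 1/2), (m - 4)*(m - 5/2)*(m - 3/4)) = m - 4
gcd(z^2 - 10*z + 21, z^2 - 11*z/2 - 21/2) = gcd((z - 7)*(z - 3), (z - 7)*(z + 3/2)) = z - 7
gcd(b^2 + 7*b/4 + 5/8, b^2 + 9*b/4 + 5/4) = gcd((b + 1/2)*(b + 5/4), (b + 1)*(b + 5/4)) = b + 5/4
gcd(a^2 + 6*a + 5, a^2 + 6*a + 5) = a^2 + 6*a + 5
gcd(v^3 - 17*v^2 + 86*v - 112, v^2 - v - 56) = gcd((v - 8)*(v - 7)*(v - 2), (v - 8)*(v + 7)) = v - 8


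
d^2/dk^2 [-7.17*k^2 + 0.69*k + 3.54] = -14.3400000000000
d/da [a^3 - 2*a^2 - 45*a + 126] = 3*a^2 - 4*a - 45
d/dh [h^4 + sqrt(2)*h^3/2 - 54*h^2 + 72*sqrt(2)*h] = 4*h^3 + 3*sqrt(2)*h^2/2 - 108*h + 72*sqrt(2)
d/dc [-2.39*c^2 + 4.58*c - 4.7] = 4.58 - 4.78*c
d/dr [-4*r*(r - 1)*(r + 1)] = 4 - 12*r^2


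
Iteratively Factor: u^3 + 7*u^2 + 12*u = (u + 4)*(u^2 + 3*u) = (u + 3)*(u + 4)*(u)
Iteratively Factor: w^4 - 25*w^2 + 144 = (w - 3)*(w^3 + 3*w^2 - 16*w - 48) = (w - 3)*(w + 4)*(w^2 - w - 12) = (w - 4)*(w - 3)*(w + 4)*(w + 3)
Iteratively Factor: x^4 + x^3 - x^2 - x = (x)*(x^3 + x^2 - x - 1) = x*(x - 1)*(x^2 + 2*x + 1) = x*(x - 1)*(x + 1)*(x + 1)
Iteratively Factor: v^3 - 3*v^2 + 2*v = (v - 1)*(v^2 - 2*v) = (v - 2)*(v - 1)*(v)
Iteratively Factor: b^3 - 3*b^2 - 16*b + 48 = (b - 3)*(b^2 - 16) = (b - 3)*(b + 4)*(b - 4)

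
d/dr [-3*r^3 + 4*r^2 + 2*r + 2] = -9*r^2 + 8*r + 2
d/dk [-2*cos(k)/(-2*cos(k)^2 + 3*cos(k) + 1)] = 2*(cos(2*k) + 2)*sin(k)/(3*cos(k) - cos(2*k))^2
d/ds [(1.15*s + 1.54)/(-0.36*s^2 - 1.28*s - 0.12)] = (0.414*s^2 + 1.1088*s + 1.8332)/(0.1296*s^4 + 0.9216*s^3 + 1.7248*s^2 + 0.3072*s + 0.0144)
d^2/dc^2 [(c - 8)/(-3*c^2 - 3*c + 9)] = 2*(-(c - 8)*(2*c + 1)^2 + (3*c - 7)*(c^2 + c - 3))/(3*(c^2 + c - 3)^3)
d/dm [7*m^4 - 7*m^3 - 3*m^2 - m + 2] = 28*m^3 - 21*m^2 - 6*m - 1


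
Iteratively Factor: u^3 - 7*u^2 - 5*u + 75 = (u - 5)*(u^2 - 2*u - 15) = (u - 5)^2*(u + 3)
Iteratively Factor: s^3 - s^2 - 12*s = (s - 4)*(s^2 + 3*s) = s*(s - 4)*(s + 3)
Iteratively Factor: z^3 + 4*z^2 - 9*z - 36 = (z + 4)*(z^2 - 9) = (z - 3)*(z + 4)*(z + 3)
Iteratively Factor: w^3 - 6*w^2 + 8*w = (w - 2)*(w^2 - 4*w) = w*(w - 2)*(w - 4)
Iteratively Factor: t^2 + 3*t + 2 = (t + 1)*(t + 2)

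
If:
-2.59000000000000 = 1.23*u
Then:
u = -2.11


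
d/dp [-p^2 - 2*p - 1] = -2*p - 2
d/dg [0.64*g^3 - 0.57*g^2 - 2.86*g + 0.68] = 1.92*g^2 - 1.14*g - 2.86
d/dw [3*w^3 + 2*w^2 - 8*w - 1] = 9*w^2 + 4*w - 8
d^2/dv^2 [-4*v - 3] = 0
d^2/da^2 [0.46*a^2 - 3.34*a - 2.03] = 0.920000000000000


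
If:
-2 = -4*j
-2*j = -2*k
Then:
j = 1/2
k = 1/2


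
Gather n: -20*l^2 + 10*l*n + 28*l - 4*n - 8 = -20*l^2 + 28*l + n*(10*l - 4) - 8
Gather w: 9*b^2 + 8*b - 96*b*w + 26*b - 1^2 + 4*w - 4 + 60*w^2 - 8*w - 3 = 9*b^2 + 34*b + 60*w^2 + w*(-96*b - 4) - 8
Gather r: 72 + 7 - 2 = 77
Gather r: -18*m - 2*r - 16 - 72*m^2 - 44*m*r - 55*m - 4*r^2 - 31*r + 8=-72*m^2 - 73*m - 4*r^2 + r*(-44*m - 33) - 8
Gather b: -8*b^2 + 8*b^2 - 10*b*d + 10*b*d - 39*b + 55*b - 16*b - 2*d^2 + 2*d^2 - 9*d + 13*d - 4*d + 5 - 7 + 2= 0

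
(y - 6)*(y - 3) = y^2 - 9*y + 18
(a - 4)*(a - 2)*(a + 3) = a^3 - 3*a^2 - 10*a + 24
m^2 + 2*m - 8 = (m - 2)*(m + 4)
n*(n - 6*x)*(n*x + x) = n^3*x - 6*n^2*x^2 + n^2*x - 6*n*x^2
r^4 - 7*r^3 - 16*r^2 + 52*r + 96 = (r - 8)*(r - 3)*(r + 2)^2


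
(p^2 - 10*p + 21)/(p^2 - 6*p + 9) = (p - 7)/(p - 3)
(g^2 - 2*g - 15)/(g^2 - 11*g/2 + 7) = 2*(g^2 - 2*g - 15)/(2*g^2 - 11*g + 14)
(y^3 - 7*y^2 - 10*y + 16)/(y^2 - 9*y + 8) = y + 2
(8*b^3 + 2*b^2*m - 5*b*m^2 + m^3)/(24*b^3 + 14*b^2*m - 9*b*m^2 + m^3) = (2*b - m)/(6*b - m)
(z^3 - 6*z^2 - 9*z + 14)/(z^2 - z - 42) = (z^2 + z - 2)/(z + 6)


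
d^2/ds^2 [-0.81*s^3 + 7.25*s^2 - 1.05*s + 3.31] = 14.5 - 4.86*s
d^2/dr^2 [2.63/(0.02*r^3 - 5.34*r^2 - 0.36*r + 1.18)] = ((28.0884 - 0.3156*r)*(0.02*r^3 - 5.34*r^2 - 0.36*r + 1.18) + 2.63*(-0.12*r^2 + 21.36*r + 0.72)*(-0.06*r^2 + 10.68*r + 0.36))/(0.02*r^3 - 5.34*r^2 - 0.36*r + 1.18)^3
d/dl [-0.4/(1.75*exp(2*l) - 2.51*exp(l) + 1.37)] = (1.4*exp(l) - 1.004)*exp(l)/(1.75*exp(2*l) - 2.51*exp(l) + 1.37)^2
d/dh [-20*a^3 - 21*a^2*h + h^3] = -21*a^2 + 3*h^2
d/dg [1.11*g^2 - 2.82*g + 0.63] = 2.22*g - 2.82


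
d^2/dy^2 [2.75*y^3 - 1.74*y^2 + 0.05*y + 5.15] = 16.5*y - 3.48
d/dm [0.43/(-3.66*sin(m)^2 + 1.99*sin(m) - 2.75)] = (3.1476*sin(m) - 0.8557)*cos(m)/(3.66*sin(m)^2 - 1.99*sin(m) + 2.75)^2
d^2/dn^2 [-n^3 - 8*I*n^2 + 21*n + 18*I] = -6*n - 16*I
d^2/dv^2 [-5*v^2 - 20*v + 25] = -10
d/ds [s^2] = 2*s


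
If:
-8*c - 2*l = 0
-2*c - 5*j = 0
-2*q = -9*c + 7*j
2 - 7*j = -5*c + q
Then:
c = -20/19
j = 8/19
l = 80/19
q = -118/19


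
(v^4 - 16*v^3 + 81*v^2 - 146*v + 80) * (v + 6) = v^5 - 10*v^4 - 15*v^3 + 340*v^2 - 796*v + 480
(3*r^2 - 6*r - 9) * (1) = 3*r^2 - 6*r - 9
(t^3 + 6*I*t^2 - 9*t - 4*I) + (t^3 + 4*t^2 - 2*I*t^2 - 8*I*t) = 2*t^3 + 4*t^2 + 4*I*t^2 - 9*t - 8*I*t - 4*I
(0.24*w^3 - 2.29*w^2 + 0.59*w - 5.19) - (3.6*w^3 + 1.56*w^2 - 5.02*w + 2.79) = -3.36*w^3 - 3.85*w^2 + 5.61*w - 7.98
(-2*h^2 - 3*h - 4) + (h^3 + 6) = h^3 - 2*h^2 - 3*h + 2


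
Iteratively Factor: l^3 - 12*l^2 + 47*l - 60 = (l - 3)*(l^2 - 9*l + 20) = (l - 5)*(l - 3)*(l - 4)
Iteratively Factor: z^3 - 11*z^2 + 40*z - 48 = (z - 3)*(z^2 - 8*z + 16) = (z - 4)*(z - 3)*(z - 4)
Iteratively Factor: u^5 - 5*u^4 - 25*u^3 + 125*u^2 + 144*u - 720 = (u - 5)*(u^4 - 25*u^2 + 144) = (u - 5)*(u + 3)*(u^3 - 3*u^2 - 16*u + 48) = (u - 5)*(u - 4)*(u + 3)*(u^2 + u - 12) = (u - 5)*(u - 4)*(u - 3)*(u + 3)*(u + 4)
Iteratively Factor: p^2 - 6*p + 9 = (p - 3)*(p - 3)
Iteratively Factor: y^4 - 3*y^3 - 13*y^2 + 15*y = (y - 5)*(y^3 + 2*y^2 - 3*y) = y*(y - 5)*(y^2 + 2*y - 3) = y*(y - 5)*(y - 1)*(y + 3)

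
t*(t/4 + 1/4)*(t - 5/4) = t^3/4 - t^2/16 - 5*t/16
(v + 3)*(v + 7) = v^2 + 10*v + 21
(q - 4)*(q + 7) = q^2 + 3*q - 28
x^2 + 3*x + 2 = (x + 1)*(x + 2)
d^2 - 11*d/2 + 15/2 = (d - 3)*(d - 5/2)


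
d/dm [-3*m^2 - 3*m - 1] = -6*m - 3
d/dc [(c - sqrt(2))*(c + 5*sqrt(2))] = 2*c + 4*sqrt(2)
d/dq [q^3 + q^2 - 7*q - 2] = 3*q^2 + 2*q - 7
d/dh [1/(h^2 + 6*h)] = 2*(-h - 3)/(h^2*(h + 6)^2)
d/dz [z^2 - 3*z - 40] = 2*z - 3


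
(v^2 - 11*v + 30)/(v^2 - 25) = (v - 6)/(v + 5)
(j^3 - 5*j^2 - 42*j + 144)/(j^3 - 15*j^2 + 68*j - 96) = (j + 6)/(j - 4)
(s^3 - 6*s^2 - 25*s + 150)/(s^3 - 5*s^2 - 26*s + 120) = (s - 5)/(s - 4)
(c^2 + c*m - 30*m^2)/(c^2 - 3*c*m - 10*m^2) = (c + 6*m)/(c + 2*m)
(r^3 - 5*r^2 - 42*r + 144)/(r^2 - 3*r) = r - 2 - 48/r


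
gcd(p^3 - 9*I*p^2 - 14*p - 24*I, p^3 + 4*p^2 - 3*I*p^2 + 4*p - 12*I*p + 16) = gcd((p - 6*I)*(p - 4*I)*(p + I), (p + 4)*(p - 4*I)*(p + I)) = p^2 - 3*I*p + 4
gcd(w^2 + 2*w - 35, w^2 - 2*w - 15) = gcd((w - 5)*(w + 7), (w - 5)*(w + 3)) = w - 5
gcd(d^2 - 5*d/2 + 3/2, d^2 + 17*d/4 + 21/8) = 1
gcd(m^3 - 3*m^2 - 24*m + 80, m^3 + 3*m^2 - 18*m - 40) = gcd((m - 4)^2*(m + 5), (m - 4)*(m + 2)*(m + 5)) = m^2 + m - 20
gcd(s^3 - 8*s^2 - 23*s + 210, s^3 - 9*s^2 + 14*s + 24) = s - 6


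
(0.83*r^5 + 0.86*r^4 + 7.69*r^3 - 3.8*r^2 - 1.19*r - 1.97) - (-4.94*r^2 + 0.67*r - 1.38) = 0.83*r^5 + 0.86*r^4 + 7.69*r^3 + 1.14*r^2 - 1.86*r - 0.59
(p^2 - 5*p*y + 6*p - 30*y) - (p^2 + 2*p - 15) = -5*p*y + 4*p - 30*y + 15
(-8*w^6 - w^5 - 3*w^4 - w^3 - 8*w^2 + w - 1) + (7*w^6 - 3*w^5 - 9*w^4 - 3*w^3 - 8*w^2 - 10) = -w^6 - 4*w^5 - 12*w^4 - 4*w^3 - 16*w^2 + w - 11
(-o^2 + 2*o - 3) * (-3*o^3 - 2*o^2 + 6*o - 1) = 3*o^5 - 4*o^4 - o^3 + 19*o^2 - 20*o + 3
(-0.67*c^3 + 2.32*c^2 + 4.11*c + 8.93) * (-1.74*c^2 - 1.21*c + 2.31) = 1.1658*c^5 - 3.2261*c^4 - 11.5063*c^3 - 15.1521*c^2 - 1.3112*c + 20.6283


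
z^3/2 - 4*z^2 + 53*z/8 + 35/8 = (z/2 + 1/4)*(z - 5)*(z - 7/2)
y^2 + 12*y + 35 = (y + 5)*(y + 7)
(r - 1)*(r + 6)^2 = r^3 + 11*r^2 + 24*r - 36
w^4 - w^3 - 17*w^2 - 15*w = w*(w - 5)*(w + 1)*(w + 3)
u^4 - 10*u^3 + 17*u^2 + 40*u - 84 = (u - 7)*(u - 3)*(u - 2)*(u + 2)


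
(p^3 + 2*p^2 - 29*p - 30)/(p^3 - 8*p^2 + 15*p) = (p^2 + 7*p + 6)/(p*(p - 3))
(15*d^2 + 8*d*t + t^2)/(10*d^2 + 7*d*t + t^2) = (3*d + t)/(2*d + t)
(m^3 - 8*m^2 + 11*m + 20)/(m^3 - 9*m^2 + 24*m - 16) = (m^2 - 4*m - 5)/(m^2 - 5*m + 4)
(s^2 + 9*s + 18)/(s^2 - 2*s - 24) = (s^2 + 9*s + 18)/(s^2 - 2*s - 24)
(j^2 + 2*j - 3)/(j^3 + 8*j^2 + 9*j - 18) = 1/(j + 6)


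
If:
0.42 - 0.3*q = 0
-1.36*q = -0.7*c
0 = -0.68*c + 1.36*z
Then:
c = 2.72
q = 1.40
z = 1.36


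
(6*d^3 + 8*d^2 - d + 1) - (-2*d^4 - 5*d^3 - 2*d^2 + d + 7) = 2*d^4 + 11*d^3 + 10*d^2 - 2*d - 6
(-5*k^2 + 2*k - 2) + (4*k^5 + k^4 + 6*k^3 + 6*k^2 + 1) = 4*k^5 + k^4 + 6*k^3 + k^2 + 2*k - 1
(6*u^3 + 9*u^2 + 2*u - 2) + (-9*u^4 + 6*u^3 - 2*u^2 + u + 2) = -9*u^4 + 12*u^3 + 7*u^2 + 3*u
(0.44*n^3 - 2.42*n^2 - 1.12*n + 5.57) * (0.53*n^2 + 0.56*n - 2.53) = 0.2332*n^5 - 1.0362*n^4 - 3.062*n^3 + 8.4475*n^2 + 5.9528*n - 14.0921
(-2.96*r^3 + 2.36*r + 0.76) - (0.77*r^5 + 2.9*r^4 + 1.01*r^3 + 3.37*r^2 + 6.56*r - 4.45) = -0.77*r^5 - 2.9*r^4 - 3.97*r^3 - 3.37*r^2 - 4.2*r + 5.21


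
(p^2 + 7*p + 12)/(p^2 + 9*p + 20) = (p + 3)/(p + 5)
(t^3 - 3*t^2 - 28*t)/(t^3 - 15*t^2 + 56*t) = (t + 4)/(t - 8)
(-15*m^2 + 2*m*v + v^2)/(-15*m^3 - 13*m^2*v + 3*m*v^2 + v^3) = 1/(m + v)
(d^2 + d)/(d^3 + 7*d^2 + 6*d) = 1/(d + 6)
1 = 1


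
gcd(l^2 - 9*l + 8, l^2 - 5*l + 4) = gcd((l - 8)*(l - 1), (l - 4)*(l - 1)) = l - 1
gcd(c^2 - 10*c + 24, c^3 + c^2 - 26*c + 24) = c - 4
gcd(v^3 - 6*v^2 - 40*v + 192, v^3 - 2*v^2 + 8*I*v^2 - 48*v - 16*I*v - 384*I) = v^2 - 2*v - 48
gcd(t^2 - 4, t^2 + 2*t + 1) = 1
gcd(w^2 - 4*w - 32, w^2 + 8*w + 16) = w + 4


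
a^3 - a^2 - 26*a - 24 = (a - 6)*(a + 1)*(a + 4)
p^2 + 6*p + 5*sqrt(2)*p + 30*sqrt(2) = (p + 6)*(p + 5*sqrt(2))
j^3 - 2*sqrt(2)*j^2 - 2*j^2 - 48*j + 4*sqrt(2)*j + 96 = (j - 2)*(j - 6*sqrt(2))*(j + 4*sqrt(2))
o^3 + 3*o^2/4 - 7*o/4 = o*(o - 1)*(o + 7/4)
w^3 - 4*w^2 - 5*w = w*(w - 5)*(w + 1)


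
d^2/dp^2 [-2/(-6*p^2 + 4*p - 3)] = 8*(-18*p^2 + 12*p + 8*(3*p - 1)^2 - 9)/(6*p^2 - 4*p + 3)^3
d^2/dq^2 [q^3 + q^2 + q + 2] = 6*q + 2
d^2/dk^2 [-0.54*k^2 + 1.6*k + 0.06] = -1.08000000000000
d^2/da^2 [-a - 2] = 0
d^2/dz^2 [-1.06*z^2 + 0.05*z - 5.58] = -2.12000000000000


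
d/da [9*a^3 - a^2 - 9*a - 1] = 27*a^2 - 2*a - 9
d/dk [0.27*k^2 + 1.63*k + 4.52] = 0.54*k + 1.63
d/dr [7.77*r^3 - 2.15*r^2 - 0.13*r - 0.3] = 23.31*r^2 - 4.3*r - 0.13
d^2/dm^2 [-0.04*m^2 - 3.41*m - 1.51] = -0.0800000000000000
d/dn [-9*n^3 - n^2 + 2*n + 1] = -27*n^2 - 2*n + 2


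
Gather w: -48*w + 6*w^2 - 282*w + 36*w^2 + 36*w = 42*w^2 - 294*w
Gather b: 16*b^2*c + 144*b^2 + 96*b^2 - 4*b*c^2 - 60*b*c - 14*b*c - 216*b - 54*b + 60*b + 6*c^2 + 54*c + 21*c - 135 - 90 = b^2*(16*c + 240) + b*(-4*c^2 - 74*c - 210) + 6*c^2 + 75*c - 225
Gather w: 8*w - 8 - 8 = 8*w - 16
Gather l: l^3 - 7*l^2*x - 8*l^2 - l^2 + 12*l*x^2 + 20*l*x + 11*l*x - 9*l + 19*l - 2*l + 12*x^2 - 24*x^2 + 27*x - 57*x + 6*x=l^3 + l^2*(-7*x - 9) + l*(12*x^2 + 31*x + 8) - 12*x^2 - 24*x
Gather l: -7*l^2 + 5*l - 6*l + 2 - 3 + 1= -7*l^2 - l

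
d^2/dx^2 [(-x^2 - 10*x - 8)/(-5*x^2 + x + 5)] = 6*(85*x^3 + 225*x^2 + 210*x + 61)/(125*x^6 - 75*x^5 - 360*x^4 + 149*x^3 + 360*x^2 - 75*x - 125)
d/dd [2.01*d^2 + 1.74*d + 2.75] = 4.02*d + 1.74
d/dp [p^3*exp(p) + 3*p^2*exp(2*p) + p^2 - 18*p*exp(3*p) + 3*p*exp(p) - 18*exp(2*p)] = p^3*exp(p) + 6*p^2*exp(2*p) + 3*p^2*exp(p) - 54*p*exp(3*p) + 6*p*exp(2*p) + 3*p*exp(p) + 2*p - 18*exp(3*p) - 36*exp(2*p) + 3*exp(p)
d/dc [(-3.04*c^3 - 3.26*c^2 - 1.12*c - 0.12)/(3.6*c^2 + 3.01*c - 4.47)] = (-10.944*c^4 - 18.3008*c^3 + 34.9858*c^2 + 30.0084*c + 5.3676)/(12.96*c^4 + 21.672*c^3 - 23.1239*c^2 - 26.9094*c + 19.9809)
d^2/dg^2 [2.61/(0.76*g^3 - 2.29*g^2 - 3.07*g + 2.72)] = ((11.9538 - 11.9016*g)*(0.76*g^3 - 2.29*g^2 - 3.07*g + 2.72) + 2.61*(-4.56*g^2 + 9.16*g + 6.14)*(-2.28*g^2 + 4.58*g + 3.07))/(0.76*g^3 - 2.29*g^2 - 3.07*g + 2.72)^3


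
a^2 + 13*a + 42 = (a + 6)*(a + 7)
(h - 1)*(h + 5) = h^2 + 4*h - 5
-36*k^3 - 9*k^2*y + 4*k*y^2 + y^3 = (-3*k + y)*(3*k + y)*(4*k + y)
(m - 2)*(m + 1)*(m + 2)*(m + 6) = m^4 + 7*m^3 + 2*m^2 - 28*m - 24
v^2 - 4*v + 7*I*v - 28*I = (v - 4)*(v + 7*I)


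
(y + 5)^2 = y^2 + 10*y + 25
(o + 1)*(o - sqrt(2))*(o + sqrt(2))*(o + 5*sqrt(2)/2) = o^4 + o^3 + 5*sqrt(2)*o^3/2 - 2*o^2 + 5*sqrt(2)*o^2/2 - 5*sqrt(2)*o - 2*o - 5*sqrt(2)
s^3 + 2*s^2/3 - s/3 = s*(s - 1/3)*(s + 1)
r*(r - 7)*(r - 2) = r^3 - 9*r^2 + 14*r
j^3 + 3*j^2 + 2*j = j*(j + 1)*(j + 2)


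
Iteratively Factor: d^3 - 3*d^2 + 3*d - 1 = (d - 1)*(d^2 - 2*d + 1) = (d - 1)^2*(d - 1)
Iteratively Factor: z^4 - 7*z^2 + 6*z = (z + 3)*(z^3 - 3*z^2 + 2*z) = (z - 1)*(z + 3)*(z^2 - 2*z) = (z - 2)*(z - 1)*(z + 3)*(z)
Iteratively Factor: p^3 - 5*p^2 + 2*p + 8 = (p - 4)*(p^2 - p - 2) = (p - 4)*(p - 2)*(p + 1)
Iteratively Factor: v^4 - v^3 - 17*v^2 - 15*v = (v + 3)*(v^3 - 4*v^2 - 5*v) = v*(v + 3)*(v^2 - 4*v - 5) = v*(v - 5)*(v + 3)*(v + 1)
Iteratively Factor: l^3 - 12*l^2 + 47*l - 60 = (l - 3)*(l^2 - 9*l + 20) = (l - 4)*(l - 3)*(l - 5)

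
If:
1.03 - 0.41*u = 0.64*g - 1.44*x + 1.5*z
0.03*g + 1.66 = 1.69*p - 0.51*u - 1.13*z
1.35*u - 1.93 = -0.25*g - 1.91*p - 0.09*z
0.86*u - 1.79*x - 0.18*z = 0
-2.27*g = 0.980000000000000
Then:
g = -0.43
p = 1.33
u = -0.42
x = -0.27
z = 0.72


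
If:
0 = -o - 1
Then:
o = -1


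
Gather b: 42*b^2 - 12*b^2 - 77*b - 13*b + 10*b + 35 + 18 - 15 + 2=30*b^2 - 80*b + 40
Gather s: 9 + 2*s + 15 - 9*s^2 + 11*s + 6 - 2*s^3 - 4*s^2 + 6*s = -2*s^3 - 13*s^2 + 19*s + 30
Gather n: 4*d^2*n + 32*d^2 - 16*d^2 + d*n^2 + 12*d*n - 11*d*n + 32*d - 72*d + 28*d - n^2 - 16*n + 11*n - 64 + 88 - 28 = 16*d^2 - 12*d + n^2*(d - 1) + n*(4*d^2 + d - 5) - 4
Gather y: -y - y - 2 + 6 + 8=12 - 2*y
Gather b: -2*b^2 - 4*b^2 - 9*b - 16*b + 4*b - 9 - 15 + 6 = -6*b^2 - 21*b - 18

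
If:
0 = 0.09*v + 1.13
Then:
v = -12.56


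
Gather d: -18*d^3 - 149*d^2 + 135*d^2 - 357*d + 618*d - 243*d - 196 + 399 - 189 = -18*d^3 - 14*d^2 + 18*d + 14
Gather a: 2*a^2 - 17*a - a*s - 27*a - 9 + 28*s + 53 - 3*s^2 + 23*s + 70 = 2*a^2 + a*(-s - 44) - 3*s^2 + 51*s + 114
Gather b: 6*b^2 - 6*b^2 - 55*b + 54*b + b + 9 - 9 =0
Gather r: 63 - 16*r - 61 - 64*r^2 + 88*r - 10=-64*r^2 + 72*r - 8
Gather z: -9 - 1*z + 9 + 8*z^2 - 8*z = 8*z^2 - 9*z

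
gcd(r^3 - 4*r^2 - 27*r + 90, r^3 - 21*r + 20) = r + 5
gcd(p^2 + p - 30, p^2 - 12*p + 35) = p - 5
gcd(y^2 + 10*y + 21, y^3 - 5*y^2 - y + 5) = 1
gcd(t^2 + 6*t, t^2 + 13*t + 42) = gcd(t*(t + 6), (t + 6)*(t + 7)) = t + 6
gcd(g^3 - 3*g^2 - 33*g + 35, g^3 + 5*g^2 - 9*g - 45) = g + 5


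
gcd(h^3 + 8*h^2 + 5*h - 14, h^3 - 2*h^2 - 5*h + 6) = h^2 + h - 2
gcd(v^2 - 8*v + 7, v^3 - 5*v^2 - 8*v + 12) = v - 1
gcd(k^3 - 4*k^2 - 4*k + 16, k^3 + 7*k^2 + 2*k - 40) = k - 2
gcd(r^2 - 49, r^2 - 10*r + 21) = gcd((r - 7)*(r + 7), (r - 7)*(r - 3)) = r - 7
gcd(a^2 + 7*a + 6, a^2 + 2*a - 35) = 1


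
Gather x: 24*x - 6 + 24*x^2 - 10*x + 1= 24*x^2 + 14*x - 5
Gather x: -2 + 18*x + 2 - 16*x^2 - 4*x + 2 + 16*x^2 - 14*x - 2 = 0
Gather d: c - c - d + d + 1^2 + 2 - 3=0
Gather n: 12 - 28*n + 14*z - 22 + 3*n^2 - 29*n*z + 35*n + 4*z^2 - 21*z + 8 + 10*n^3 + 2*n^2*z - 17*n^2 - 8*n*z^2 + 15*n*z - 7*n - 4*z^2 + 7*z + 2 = 10*n^3 + n^2*(2*z - 14) + n*(-8*z^2 - 14*z)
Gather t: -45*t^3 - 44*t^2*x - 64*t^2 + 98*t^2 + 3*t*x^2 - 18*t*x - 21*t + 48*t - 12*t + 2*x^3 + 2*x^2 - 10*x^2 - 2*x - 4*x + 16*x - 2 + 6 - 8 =-45*t^3 + t^2*(34 - 44*x) + t*(3*x^2 - 18*x + 15) + 2*x^3 - 8*x^2 + 10*x - 4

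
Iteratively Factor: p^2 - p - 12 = (p - 4)*(p + 3)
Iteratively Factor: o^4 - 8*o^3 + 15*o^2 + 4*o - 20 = (o - 5)*(o^3 - 3*o^2 + 4) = (o - 5)*(o - 2)*(o^2 - o - 2) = (o - 5)*(o - 2)^2*(o + 1)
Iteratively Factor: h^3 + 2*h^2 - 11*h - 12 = (h + 4)*(h^2 - 2*h - 3) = (h - 3)*(h + 4)*(h + 1)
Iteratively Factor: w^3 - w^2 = (w - 1)*(w^2) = w*(w - 1)*(w)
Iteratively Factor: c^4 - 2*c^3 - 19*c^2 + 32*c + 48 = (c + 4)*(c^3 - 6*c^2 + 5*c + 12) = (c - 3)*(c + 4)*(c^2 - 3*c - 4) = (c - 4)*(c - 3)*(c + 4)*(c + 1)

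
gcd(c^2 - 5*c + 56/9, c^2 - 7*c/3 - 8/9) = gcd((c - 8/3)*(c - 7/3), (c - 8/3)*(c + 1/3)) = c - 8/3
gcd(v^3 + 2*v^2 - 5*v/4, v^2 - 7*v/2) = v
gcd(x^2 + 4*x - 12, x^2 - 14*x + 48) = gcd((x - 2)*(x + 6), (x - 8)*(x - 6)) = 1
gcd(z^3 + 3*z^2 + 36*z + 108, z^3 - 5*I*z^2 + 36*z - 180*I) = z^2 + 36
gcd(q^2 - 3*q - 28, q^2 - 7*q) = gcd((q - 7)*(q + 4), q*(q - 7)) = q - 7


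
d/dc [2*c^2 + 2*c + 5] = 4*c + 2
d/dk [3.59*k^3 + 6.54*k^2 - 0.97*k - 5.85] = 10.77*k^2 + 13.08*k - 0.97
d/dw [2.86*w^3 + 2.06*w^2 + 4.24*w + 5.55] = 8.58*w^2 + 4.12*w + 4.24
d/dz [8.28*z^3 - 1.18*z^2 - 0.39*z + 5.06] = 24.84*z^2 - 2.36*z - 0.39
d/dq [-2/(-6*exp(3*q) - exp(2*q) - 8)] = (-36*exp(q) - 4)*exp(2*q)/(6*exp(3*q) + exp(2*q) + 8)^2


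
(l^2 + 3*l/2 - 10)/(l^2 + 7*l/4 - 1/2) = 2*(2*l^2 + 3*l - 20)/(4*l^2 + 7*l - 2)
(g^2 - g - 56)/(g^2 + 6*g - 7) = (g - 8)/(g - 1)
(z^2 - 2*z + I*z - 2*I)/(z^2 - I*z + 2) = (z - 2)/(z - 2*I)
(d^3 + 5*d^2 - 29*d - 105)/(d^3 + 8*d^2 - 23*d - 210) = (d + 3)/(d + 6)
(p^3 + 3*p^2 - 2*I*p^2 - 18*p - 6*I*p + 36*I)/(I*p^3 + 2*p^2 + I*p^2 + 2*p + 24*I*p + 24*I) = (-I*p^3 + p^2*(-2 - 3*I) + p*(-6 + 18*I) + 36)/(p^3 + p^2*(1 - 2*I) + p*(24 - 2*I) + 24)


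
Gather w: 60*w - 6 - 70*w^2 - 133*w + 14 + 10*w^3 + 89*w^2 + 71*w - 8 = 10*w^3 + 19*w^2 - 2*w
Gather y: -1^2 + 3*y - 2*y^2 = -2*y^2 + 3*y - 1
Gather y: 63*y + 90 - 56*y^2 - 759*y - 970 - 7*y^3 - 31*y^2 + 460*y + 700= -7*y^3 - 87*y^2 - 236*y - 180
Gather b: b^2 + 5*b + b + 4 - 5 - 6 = b^2 + 6*b - 7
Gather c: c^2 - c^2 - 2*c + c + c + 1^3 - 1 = 0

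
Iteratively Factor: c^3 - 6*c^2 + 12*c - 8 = (c - 2)*(c^2 - 4*c + 4) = (c - 2)^2*(c - 2)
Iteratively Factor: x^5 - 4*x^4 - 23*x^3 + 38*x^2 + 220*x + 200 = (x + 2)*(x^4 - 6*x^3 - 11*x^2 + 60*x + 100) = (x + 2)^2*(x^3 - 8*x^2 + 5*x + 50) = (x - 5)*(x + 2)^2*(x^2 - 3*x - 10) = (x - 5)^2*(x + 2)^2*(x + 2)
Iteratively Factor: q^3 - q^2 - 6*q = (q - 3)*(q^2 + 2*q) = q*(q - 3)*(q + 2)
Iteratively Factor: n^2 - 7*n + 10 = (n - 5)*(n - 2)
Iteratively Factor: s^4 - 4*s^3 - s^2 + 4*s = (s - 1)*(s^3 - 3*s^2 - 4*s) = (s - 1)*(s + 1)*(s^2 - 4*s) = s*(s - 1)*(s + 1)*(s - 4)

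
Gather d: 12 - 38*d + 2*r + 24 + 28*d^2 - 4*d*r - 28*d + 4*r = 28*d^2 + d*(-4*r - 66) + 6*r + 36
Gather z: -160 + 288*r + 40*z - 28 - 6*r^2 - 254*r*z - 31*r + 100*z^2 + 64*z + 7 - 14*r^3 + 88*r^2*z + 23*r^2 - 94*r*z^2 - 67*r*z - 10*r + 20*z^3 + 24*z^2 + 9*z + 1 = -14*r^3 + 17*r^2 + 247*r + 20*z^3 + z^2*(124 - 94*r) + z*(88*r^2 - 321*r + 113) - 180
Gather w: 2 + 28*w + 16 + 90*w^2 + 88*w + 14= 90*w^2 + 116*w + 32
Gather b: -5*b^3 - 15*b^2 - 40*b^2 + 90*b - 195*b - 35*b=-5*b^3 - 55*b^2 - 140*b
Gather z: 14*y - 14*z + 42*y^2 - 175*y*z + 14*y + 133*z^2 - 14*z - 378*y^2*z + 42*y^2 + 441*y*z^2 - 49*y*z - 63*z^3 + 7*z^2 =84*y^2 + 28*y - 63*z^3 + z^2*(441*y + 140) + z*(-378*y^2 - 224*y - 28)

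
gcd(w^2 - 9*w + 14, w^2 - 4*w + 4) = w - 2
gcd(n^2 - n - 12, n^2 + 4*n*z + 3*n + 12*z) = n + 3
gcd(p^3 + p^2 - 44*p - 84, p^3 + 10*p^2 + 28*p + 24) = p^2 + 8*p + 12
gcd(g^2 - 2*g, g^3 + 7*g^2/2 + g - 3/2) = 1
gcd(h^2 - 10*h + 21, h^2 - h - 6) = h - 3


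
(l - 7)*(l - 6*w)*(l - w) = l^3 - 7*l^2*w - 7*l^2 + 6*l*w^2 + 49*l*w - 42*w^2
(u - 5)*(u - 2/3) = u^2 - 17*u/3 + 10/3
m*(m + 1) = m^2 + m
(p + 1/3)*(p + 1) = p^2 + 4*p/3 + 1/3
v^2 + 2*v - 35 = (v - 5)*(v + 7)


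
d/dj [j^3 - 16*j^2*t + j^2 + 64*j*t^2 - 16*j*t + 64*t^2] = 3*j^2 - 32*j*t + 2*j + 64*t^2 - 16*t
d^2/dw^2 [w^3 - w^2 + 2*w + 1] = 6*w - 2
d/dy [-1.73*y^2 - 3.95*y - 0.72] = -3.46*y - 3.95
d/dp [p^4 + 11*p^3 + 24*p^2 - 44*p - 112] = 4*p^3 + 33*p^2 + 48*p - 44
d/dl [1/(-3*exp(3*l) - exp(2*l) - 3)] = (9*exp(l) + 2)*exp(2*l)/(3*exp(3*l) + exp(2*l) + 3)^2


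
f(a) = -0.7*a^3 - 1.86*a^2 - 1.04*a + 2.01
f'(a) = -2.1*a^2 - 3.72*a - 1.04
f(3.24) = -44.69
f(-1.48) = 1.74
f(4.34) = -94.76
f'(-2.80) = -7.09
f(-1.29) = 1.76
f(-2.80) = 5.71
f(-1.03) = 1.87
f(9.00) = -668.31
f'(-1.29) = 0.26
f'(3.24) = -35.14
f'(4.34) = -56.74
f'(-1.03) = 0.56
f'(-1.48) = -0.13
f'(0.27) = -2.20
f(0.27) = 1.58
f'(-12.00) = -258.80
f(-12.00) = 956.25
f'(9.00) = -204.62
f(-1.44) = 1.74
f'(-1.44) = -0.04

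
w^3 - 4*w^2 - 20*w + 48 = (w - 6)*(w - 2)*(w + 4)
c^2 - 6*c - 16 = (c - 8)*(c + 2)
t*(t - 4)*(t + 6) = t^3 + 2*t^2 - 24*t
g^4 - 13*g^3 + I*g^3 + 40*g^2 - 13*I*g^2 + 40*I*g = g*(g - 8)*(g - 5)*(g + I)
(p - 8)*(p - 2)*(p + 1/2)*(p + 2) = p^4 - 15*p^3/2 - 8*p^2 + 30*p + 16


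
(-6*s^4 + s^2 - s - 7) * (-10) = 60*s^4 - 10*s^2 + 10*s + 70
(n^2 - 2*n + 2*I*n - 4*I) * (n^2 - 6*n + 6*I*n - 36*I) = n^4 - 8*n^3 + 8*I*n^3 - 64*I*n^2 + 96*n + 96*I*n - 144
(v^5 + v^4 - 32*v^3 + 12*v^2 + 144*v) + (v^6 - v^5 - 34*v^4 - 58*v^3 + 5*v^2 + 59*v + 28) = v^6 - 33*v^4 - 90*v^3 + 17*v^2 + 203*v + 28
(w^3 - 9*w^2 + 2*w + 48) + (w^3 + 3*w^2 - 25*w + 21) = 2*w^3 - 6*w^2 - 23*w + 69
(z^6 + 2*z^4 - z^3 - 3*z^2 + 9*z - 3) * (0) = 0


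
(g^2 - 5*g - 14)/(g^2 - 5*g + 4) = (g^2 - 5*g - 14)/(g^2 - 5*g + 4)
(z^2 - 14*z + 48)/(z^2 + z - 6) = (z^2 - 14*z + 48)/(z^2 + z - 6)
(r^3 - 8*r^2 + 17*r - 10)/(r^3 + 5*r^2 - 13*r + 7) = (r^2 - 7*r + 10)/(r^2 + 6*r - 7)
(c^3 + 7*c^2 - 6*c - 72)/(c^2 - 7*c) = (c^3 + 7*c^2 - 6*c - 72)/(c*(c - 7))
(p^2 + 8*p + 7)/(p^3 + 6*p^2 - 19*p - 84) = (p + 1)/(p^2 - p - 12)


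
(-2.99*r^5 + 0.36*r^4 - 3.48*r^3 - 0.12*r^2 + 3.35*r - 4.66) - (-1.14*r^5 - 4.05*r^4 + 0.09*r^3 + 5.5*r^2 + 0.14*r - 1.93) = -1.85*r^5 + 4.41*r^4 - 3.57*r^3 - 5.62*r^2 + 3.21*r - 2.73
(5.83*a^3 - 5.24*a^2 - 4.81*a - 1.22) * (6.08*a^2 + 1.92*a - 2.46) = 35.4464*a^5 - 20.6656*a^4 - 53.6474*a^3 - 3.7624*a^2 + 9.4902*a + 3.0012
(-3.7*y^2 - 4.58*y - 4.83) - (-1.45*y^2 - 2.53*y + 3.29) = -2.25*y^2 - 2.05*y - 8.12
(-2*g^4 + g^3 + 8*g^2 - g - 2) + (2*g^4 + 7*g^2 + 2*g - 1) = g^3 + 15*g^2 + g - 3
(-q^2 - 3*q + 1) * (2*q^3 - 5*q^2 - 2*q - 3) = -2*q^5 - q^4 + 19*q^3 + 4*q^2 + 7*q - 3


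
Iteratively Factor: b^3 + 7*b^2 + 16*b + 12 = (b + 2)*(b^2 + 5*b + 6) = (b + 2)^2*(b + 3)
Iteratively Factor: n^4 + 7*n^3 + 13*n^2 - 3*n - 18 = (n + 2)*(n^3 + 5*n^2 + 3*n - 9) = (n + 2)*(n + 3)*(n^2 + 2*n - 3) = (n + 2)*(n + 3)^2*(n - 1)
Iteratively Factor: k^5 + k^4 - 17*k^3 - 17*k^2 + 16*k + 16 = (k - 4)*(k^4 + 5*k^3 + 3*k^2 - 5*k - 4) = (k - 4)*(k + 1)*(k^3 + 4*k^2 - k - 4) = (k - 4)*(k - 1)*(k + 1)*(k^2 + 5*k + 4) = (k - 4)*(k - 1)*(k + 1)^2*(k + 4)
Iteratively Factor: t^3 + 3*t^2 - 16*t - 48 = (t - 4)*(t^2 + 7*t + 12) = (t - 4)*(t + 3)*(t + 4)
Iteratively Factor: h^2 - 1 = (h - 1)*(h + 1)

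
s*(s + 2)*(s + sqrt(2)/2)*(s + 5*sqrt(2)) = s^4 + 2*s^3 + 11*sqrt(2)*s^3/2 + 5*s^2 + 11*sqrt(2)*s^2 + 10*s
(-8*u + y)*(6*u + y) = -48*u^2 - 2*u*y + y^2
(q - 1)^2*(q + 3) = q^3 + q^2 - 5*q + 3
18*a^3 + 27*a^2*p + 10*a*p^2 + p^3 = (a + p)*(3*a + p)*(6*a + p)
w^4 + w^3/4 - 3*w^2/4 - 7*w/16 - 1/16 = (w - 1)*(w + 1/4)*(w + 1/2)^2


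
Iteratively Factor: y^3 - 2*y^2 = (y - 2)*(y^2) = y*(y - 2)*(y)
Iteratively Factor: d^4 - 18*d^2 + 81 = (d + 3)*(d^3 - 3*d^2 - 9*d + 27) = (d + 3)^2*(d^2 - 6*d + 9) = (d - 3)*(d + 3)^2*(d - 3)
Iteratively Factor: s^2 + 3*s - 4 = (s + 4)*(s - 1)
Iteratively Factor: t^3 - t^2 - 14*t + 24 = (t - 3)*(t^2 + 2*t - 8) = (t - 3)*(t + 4)*(t - 2)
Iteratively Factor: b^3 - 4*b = (b)*(b^2 - 4) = b*(b + 2)*(b - 2)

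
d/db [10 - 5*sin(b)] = -5*cos(b)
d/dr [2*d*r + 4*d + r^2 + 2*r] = 2*d + 2*r + 2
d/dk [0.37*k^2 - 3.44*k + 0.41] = 0.74*k - 3.44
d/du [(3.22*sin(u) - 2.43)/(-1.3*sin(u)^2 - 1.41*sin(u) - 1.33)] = (4.186*sin(u)^2 - 6.318*sin(u) - 7.7089)*cos(u)/(1.69*sin(u)^4 + 3.666*sin(u)^3 + 5.4461*sin(u)^2 + 3.7506*sin(u) + 1.7689)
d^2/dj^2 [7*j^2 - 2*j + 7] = 14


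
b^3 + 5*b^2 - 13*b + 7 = (b - 1)^2*(b + 7)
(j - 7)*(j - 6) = j^2 - 13*j + 42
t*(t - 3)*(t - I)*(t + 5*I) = t^4 - 3*t^3 + 4*I*t^3 + 5*t^2 - 12*I*t^2 - 15*t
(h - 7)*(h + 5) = h^2 - 2*h - 35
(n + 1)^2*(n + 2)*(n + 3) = n^4 + 7*n^3 + 17*n^2 + 17*n + 6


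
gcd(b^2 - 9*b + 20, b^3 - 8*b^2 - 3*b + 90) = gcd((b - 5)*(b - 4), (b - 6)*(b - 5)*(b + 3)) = b - 5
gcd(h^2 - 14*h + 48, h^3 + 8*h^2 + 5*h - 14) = 1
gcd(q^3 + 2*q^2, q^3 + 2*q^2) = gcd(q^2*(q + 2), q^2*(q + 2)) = q^3 + 2*q^2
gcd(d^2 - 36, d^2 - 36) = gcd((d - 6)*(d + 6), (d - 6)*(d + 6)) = d^2 - 36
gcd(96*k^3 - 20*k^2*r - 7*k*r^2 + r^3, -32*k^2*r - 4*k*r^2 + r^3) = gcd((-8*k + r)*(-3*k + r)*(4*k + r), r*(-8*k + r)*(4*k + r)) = -32*k^2 - 4*k*r + r^2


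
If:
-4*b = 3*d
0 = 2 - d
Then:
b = -3/2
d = 2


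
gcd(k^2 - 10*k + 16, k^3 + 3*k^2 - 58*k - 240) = k - 8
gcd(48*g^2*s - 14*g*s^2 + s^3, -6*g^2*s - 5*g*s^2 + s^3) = -6*g*s + s^2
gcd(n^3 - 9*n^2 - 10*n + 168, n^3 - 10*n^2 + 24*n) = n - 6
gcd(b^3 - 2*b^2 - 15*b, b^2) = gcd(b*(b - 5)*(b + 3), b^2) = b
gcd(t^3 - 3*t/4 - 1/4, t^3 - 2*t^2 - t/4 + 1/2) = t + 1/2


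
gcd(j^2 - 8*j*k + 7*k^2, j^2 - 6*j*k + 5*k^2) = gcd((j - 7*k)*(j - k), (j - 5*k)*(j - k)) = j - k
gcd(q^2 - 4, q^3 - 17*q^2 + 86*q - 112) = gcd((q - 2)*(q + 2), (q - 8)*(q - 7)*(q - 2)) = q - 2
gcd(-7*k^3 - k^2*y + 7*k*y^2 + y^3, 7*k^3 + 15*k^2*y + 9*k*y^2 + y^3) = 7*k^2 + 8*k*y + y^2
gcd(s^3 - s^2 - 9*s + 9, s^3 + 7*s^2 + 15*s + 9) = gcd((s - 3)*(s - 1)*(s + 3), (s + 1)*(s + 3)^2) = s + 3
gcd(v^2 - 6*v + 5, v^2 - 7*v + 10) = v - 5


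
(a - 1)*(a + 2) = a^2 + a - 2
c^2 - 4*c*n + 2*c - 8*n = (c + 2)*(c - 4*n)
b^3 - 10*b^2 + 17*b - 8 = (b - 8)*(b - 1)^2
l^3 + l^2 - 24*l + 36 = (l - 3)*(l - 2)*(l + 6)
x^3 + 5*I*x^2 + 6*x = x*(x - I)*(x + 6*I)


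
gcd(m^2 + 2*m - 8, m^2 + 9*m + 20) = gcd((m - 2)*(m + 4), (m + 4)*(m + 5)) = m + 4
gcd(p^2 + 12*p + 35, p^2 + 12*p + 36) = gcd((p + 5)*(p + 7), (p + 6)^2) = 1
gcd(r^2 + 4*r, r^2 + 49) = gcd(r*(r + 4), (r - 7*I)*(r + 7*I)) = 1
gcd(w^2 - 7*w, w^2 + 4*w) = w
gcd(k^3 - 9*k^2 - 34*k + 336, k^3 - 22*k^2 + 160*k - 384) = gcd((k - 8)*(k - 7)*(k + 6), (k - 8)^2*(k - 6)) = k - 8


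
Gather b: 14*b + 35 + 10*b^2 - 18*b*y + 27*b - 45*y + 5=10*b^2 + b*(41 - 18*y) - 45*y + 40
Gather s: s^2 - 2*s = s^2 - 2*s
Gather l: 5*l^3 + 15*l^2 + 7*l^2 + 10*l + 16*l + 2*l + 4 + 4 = 5*l^3 + 22*l^2 + 28*l + 8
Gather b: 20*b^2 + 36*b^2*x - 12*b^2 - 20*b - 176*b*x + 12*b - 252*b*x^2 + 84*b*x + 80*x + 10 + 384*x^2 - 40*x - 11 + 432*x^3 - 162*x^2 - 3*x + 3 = b^2*(36*x + 8) + b*(-252*x^2 - 92*x - 8) + 432*x^3 + 222*x^2 + 37*x + 2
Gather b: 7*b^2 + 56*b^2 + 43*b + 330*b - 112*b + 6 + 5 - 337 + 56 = 63*b^2 + 261*b - 270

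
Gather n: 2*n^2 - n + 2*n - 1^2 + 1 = 2*n^2 + n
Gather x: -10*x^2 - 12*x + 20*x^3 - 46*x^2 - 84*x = 20*x^3 - 56*x^2 - 96*x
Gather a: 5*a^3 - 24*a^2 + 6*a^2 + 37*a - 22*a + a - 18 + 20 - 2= 5*a^3 - 18*a^2 + 16*a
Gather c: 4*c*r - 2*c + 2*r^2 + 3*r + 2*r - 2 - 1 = c*(4*r - 2) + 2*r^2 + 5*r - 3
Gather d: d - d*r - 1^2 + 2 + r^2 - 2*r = d*(1 - r) + r^2 - 2*r + 1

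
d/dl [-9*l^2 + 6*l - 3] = 6 - 18*l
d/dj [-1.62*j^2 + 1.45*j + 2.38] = 1.45 - 3.24*j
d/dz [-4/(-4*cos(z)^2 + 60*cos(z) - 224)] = (2*cos(z) - 15)*sin(z)/(cos(z)^2 - 15*cos(z) + 56)^2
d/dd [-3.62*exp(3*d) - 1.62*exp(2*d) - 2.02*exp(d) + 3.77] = (-10.86*exp(2*d) - 3.24*exp(d) - 2.02)*exp(d)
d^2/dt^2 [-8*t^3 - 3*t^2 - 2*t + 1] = -48*t - 6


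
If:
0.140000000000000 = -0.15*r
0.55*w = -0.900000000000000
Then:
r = -0.93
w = -1.64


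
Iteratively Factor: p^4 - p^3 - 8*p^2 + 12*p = (p - 2)*(p^3 + p^2 - 6*p) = p*(p - 2)*(p^2 + p - 6) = p*(p - 2)*(p + 3)*(p - 2)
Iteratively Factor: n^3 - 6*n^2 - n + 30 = (n - 5)*(n^2 - n - 6) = (n - 5)*(n - 3)*(n + 2)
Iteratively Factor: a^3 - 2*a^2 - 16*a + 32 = (a - 4)*(a^2 + 2*a - 8) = (a - 4)*(a - 2)*(a + 4)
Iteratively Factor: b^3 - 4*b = (b - 2)*(b^2 + 2*b) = (b - 2)*(b + 2)*(b)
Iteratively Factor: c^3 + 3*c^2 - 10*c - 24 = (c + 4)*(c^2 - c - 6) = (c - 3)*(c + 4)*(c + 2)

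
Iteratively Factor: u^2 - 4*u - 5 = (u + 1)*(u - 5)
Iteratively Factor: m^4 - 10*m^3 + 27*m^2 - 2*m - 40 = (m + 1)*(m^3 - 11*m^2 + 38*m - 40) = (m - 5)*(m + 1)*(m^2 - 6*m + 8) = (m - 5)*(m - 2)*(m + 1)*(m - 4)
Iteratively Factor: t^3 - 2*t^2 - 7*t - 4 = (t + 1)*(t^2 - 3*t - 4) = (t + 1)^2*(t - 4)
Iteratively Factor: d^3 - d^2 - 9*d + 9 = (d - 1)*(d^2 - 9) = (d - 1)*(d + 3)*(d - 3)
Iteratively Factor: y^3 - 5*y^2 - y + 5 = (y - 5)*(y^2 - 1) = (y - 5)*(y + 1)*(y - 1)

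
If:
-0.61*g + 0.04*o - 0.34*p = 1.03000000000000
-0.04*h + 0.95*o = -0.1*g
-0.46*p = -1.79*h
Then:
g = -0.55285145983829*p - 1.67694944301628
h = 0.256983240223464*p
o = 0.0690152374660711*p + 0.176520994001714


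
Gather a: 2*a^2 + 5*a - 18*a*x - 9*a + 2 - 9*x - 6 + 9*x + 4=2*a^2 + a*(-18*x - 4)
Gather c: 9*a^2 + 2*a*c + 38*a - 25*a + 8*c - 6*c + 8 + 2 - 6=9*a^2 + 13*a + c*(2*a + 2) + 4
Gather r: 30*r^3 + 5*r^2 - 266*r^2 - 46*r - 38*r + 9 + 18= 30*r^3 - 261*r^2 - 84*r + 27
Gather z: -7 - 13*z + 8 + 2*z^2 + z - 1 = 2*z^2 - 12*z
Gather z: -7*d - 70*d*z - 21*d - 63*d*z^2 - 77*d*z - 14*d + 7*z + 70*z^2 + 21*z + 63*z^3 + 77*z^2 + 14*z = -42*d + 63*z^3 + z^2*(147 - 63*d) + z*(42 - 147*d)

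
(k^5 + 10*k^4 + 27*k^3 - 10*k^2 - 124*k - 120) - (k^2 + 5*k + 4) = k^5 + 10*k^4 + 27*k^3 - 11*k^2 - 129*k - 124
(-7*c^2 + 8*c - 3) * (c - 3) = -7*c^3 + 29*c^2 - 27*c + 9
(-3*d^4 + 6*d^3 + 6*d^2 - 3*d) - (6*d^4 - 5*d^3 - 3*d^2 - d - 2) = -9*d^4 + 11*d^3 + 9*d^2 - 2*d + 2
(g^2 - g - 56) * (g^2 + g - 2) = g^4 - 59*g^2 - 54*g + 112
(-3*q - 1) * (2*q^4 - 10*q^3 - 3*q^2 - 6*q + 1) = -6*q^5 + 28*q^4 + 19*q^3 + 21*q^2 + 3*q - 1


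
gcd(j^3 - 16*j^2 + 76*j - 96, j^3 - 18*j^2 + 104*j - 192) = j^2 - 14*j + 48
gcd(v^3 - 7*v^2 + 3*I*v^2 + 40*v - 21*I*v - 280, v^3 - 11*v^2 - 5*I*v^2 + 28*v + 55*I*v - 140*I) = v^2 + v*(-7 - 5*I) + 35*I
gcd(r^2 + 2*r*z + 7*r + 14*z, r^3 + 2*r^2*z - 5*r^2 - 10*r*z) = r + 2*z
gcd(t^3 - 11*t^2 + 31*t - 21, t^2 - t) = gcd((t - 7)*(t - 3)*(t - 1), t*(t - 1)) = t - 1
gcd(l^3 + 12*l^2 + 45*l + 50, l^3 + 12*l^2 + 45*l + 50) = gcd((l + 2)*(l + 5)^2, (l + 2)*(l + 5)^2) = l^3 + 12*l^2 + 45*l + 50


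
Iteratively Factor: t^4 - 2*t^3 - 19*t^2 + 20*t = (t - 1)*(t^3 - t^2 - 20*t) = t*(t - 1)*(t^2 - t - 20) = t*(t - 1)*(t + 4)*(t - 5)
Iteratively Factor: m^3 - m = (m - 1)*(m^2 + m) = m*(m - 1)*(m + 1)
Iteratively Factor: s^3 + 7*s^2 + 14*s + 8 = (s + 4)*(s^2 + 3*s + 2) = (s + 1)*(s + 4)*(s + 2)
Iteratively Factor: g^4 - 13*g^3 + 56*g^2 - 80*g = (g - 4)*(g^3 - 9*g^2 + 20*g) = (g - 5)*(g - 4)*(g^2 - 4*g) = g*(g - 5)*(g - 4)*(g - 4)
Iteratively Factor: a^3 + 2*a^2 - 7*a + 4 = (a - 1)*(a^2 + 3*a - 4) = (a - 1)*(a + 4)*(a - 1)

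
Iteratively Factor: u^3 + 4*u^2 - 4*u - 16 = (u - 2)*(u^2 + 6*u + 8) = (u - 2)*(u + 2)*(u + 4)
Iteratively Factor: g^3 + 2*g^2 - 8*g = (g + 4)*(g^2 - 2*g) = g*(g + 4)*(g - 2)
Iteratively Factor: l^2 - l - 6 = (l - 3)*(l + 2)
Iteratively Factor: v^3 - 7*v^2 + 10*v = (v - 2)*(v^2 - 5*v) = (v - 5)*(v - 2)*(v)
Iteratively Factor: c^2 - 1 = (c - 1)*(c + 1)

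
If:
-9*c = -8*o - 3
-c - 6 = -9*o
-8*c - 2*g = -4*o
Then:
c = 75/73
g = -186/73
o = 57/73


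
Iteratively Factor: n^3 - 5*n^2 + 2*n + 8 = (n - 2)*(n^2 - 3*n - 4) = (n - 4)*(n - 2)*(n + 1)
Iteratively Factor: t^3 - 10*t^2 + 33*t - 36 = (t - 3)*(t^2 - 7*t + 12) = (t - 4)*(t - 3)*(t - 3)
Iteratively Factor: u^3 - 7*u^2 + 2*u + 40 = (u - 5)*(u^2 - 2*u - 8) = (u - 5)*(u + 2)*(u - 4)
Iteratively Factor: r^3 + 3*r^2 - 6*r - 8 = (r - 2)*(r^2 + 5*r + 4) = (r - 2)*(r + 4)*(r + 1)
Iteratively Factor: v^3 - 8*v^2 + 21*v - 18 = (v - 3)*(v^2 - 5*v + 6) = (v - 3)*(v - 2)*(v - 3)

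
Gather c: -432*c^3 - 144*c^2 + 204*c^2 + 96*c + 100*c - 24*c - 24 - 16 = -432*c^3 + 60*c^2 + 172*c - 40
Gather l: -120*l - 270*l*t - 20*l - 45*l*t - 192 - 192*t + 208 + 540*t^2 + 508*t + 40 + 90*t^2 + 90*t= l*(-315*t - 140) + 630*t^2 + 406*t + 56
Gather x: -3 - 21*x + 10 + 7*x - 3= 4 - 14*x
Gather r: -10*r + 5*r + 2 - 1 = 1 - 5*r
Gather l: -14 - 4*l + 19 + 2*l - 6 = -2*l - 1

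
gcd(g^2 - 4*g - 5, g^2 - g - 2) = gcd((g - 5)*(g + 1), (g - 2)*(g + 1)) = g + 1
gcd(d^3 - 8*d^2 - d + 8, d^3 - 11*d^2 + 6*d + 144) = d - 8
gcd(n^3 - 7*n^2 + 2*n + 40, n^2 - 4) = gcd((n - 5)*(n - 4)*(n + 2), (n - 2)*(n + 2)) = n + 2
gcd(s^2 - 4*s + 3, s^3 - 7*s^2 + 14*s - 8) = s - 1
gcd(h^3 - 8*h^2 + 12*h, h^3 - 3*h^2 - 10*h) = h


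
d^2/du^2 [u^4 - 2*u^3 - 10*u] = 12*u*(u - 1)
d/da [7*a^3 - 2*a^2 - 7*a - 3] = 21*a^2 - 4*a - 7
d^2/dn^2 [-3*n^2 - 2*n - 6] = -6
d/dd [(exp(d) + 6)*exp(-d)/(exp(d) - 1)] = (-exp(2*d) - 12*exp(d) + 6)*exp(-d)/(exp(2*d) - 2*exp(d) + 1)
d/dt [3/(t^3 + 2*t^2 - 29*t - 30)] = 3*(-3*t^2 - 4*t + 29)/(t^3 + 2*t^2 - 29*t - 30)^2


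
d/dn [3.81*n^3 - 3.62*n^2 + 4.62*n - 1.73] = 11.43*n^2 - 7.24*n + 4.62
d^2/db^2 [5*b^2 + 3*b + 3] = 10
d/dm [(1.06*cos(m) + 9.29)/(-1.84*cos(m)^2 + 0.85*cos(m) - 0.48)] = (-1.9504*cos(m)^2 - 34.1872*cos(m) + 8.4053)*sin(m)/(3.3856*cos(m)^4 - 3.128*cos(m)^3 + 2.4889*cos(m)^2 - 0.816*cos(m) + 0.2304)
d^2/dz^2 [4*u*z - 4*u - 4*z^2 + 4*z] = -8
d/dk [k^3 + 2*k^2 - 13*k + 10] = 3*k^2 + 4*k - 13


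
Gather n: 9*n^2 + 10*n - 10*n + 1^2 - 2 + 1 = 9*n^2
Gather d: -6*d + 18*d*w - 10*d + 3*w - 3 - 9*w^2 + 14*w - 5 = d*(18*w - 16) - 9*w^2 + 17*w - 8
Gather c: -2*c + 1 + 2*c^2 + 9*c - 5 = 2*c^2 + 7*c - 4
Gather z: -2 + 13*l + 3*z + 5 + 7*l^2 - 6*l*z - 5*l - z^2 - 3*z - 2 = 7*l^2 - 6*l*z + 8*l - z^2 + 1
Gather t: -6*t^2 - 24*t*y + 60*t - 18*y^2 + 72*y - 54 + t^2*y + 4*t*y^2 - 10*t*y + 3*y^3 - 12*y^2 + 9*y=t^2*(y - 6) + t*(4*y^2 - 34*y + 60) + 3*y^3 - 30*y^2 + 81*y - 54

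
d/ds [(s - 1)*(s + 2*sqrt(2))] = 2*s - 1 + 2*sqrt(2)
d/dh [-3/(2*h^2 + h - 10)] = 3*(4*h + 1)/(2*h^2 + h - 10)^2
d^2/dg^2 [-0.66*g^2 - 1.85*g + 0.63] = -1.32000000000000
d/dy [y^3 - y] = 3*y^2 - 1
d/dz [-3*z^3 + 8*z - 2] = 8 - 9*z^2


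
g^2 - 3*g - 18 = (g - 6)*(g + 3)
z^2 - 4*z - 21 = (z - 7)*(z + 3)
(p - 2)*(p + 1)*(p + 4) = p^3 + 3*p^2 - 6*p - 8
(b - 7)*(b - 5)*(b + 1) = b^3 - 11*b^2 + 23*b + 35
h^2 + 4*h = h*(h + 4)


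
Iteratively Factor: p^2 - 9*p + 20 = (p - 4)*(p - 5)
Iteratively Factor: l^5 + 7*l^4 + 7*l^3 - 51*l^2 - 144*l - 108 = (l + 3)*(l^4 + 4*l^3 - 5*l^2 - 36*l - 36) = (l + 2)*(l + 3)*(l^3 + 2*l^2 - 9*l - 18) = (l - 3)*(l + 2)*(l + 3)*(l^2 + 5*l + 6) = (l - 3)*(l + 2)*(l + 3)^2*(l + 2)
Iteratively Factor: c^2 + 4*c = (c + 4)*(c)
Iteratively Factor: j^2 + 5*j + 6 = (j + 3)*(j + 2)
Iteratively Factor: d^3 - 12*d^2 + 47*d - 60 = (d - 4)*(d^2 - 8*d + 15) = (d - 5)*(d - 4)*(d - 3)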